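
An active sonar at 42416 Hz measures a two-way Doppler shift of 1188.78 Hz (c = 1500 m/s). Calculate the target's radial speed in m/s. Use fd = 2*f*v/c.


From fd = 2*f*v/c, v = c*fd/(2*f) = 1500 * 1188.78 / (2*42416) = 21.02

21.02 m/s


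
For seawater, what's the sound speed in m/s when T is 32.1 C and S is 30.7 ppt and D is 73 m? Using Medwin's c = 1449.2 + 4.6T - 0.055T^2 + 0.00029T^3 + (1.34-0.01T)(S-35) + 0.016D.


1546.57 m/s


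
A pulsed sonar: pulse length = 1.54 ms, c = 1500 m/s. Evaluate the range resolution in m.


dR = c*tau/2 = 1500 * 1.54e-3 / 2 = 1.155

1.155 m


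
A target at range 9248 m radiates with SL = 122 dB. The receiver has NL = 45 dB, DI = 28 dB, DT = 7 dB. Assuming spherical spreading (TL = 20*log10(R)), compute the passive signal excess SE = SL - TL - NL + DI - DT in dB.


Step 1: TL = 20*log10(9248) = 79.32 dB
Step 2: SE = 122 - 79.32 - 45 + 28 - 7 = 18.68

18.68 dB


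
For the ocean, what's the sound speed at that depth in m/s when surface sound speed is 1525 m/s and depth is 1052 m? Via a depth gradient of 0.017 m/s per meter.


1542.884 m/s


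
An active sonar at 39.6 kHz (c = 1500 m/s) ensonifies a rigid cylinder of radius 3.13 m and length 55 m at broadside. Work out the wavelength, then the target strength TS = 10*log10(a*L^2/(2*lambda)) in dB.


Step 1: lambda = c/f = 1500/39600 = 0.03788 m
Step 2: TS = 10*log10(a*L^2/(2*lambda)) = 10*log10(3.13*55^2/(2*0.03788)) = 50.97

50.97 dB


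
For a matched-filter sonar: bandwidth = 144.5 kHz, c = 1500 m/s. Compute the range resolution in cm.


0.52 cm


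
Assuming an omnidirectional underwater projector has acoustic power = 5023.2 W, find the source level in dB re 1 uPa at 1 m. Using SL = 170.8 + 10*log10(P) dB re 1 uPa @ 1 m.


SL = 170.8 + 10*log10(5023.2) = 170.8 + 37.01 = 207.81

207.81 dB


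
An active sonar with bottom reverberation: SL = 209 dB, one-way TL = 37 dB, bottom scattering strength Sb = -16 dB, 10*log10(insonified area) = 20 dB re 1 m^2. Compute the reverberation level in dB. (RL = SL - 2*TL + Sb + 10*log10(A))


RL = SL - 2*TL + Sb + 10*log10(A) = 209 - 2*37 + (-16) + 20 = 139

139 dB


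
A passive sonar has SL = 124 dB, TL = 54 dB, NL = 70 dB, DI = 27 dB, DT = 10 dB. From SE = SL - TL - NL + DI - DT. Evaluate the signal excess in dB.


SE = SL - TL - NL + DI - DT = 124 - 54 - 70 + 27 - 10 = 17

17 dB


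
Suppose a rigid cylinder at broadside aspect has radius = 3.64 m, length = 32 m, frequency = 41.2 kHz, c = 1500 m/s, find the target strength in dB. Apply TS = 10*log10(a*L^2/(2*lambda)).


lambda = 1500/41200 = 0.03641 m
TS = 10*log10(3.64*32^2/(2*0.03641)) = 47.09

47.09 dB


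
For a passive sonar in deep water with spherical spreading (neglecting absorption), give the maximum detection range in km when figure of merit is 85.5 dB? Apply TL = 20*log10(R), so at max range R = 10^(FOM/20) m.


18.84 km


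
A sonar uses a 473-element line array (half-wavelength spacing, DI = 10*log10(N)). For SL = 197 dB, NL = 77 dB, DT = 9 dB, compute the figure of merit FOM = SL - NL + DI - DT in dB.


Step 1: DI = 10*log10(473) = 26.75 dB
Step 2: FOM = SL - NL + DI - DT = 197 - 77 + 26.75 - 9 = 137.75

137.75 dB


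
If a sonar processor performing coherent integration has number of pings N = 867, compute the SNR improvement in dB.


Gain = 10*log10(867) = 29.38

29.38 dB


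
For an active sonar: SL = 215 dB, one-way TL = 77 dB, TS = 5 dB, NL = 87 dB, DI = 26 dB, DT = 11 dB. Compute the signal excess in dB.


SE = SL - 2*TL + TS - NL + DI - DT = 215 - 2*77 + (5) - 87 + 26 - 11 = -6

-6 dB


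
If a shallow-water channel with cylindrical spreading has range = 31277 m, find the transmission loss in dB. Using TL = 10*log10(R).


44.95 dB


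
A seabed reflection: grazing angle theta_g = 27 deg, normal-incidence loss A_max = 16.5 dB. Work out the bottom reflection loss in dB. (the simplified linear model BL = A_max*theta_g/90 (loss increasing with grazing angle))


4.95 dB


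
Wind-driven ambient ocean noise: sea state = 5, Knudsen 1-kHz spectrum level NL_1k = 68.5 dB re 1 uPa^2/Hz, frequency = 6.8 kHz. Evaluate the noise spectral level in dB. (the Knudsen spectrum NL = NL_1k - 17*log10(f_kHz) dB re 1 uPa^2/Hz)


NL = NL_1k - 17*log10(f_kHz) = 68.5 - 17*log10(6.8) = 68.5 - (14.15) = 54.35

54.35 dB


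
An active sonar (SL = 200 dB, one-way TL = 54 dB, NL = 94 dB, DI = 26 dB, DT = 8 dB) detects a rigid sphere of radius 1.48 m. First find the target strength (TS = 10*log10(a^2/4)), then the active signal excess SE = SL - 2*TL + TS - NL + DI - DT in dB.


Step 1: TS = 10*log10(1.48^2/4) = -2.62 dB
Step 2: SE = SL - 2*TL + TS - NL + DI - DT = 200 - 2*54 + (-2.62) - 94 + 26 - 8 = 13.38

13.38 dB


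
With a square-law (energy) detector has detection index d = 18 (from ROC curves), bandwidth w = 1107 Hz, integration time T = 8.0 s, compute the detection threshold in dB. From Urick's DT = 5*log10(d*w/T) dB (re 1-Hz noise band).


DT = 5*log10(d*w/T) = 5*log10(18 * 1107 / 8.0) = 5*log10(2490.75) = 16.98

16.98 dB


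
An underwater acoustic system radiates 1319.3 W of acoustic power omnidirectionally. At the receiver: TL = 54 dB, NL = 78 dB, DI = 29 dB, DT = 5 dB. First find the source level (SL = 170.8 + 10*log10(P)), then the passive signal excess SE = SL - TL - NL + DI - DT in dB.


Step 1: SL = 170.8 + 10*log10(1319.3) = 202.0 dB
Step 2: SE = SL - TL - NL + DI - DT = 202.0 - 54 - 78 + 29 - 5 = 94.0

94.0 dB


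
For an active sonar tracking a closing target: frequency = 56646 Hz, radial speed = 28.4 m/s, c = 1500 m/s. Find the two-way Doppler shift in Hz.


2145.0 Hz


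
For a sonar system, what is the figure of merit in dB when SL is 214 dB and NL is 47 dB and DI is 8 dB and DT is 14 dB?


FOM = SL - NL + DI - DT = 214 - 47 + 8 - 14 = 161

161 dB


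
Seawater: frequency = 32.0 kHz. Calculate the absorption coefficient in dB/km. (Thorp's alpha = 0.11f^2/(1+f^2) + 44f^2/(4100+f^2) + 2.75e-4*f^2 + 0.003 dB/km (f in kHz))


f^2 = 1024.0
alpha = 0.11*1024.0/(1+1024.0) + 44*1024.0/(4100+1024.0) + 2.75e-4*1024.0 + 0.003 = 9.188

9.188 dB/km


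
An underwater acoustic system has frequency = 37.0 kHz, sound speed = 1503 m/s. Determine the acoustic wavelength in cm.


lambda = c/f = 1503 / 37000 = 0.0406 m = 4.06 cm

4.06 cm


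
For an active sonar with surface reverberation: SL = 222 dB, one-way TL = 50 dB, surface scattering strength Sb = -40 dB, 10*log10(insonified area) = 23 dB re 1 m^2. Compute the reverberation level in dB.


RL = SL - 2*TL + Sb + 10*log10(A) = 222 - 2*50 + (-40) + 23 = 105

105 dB


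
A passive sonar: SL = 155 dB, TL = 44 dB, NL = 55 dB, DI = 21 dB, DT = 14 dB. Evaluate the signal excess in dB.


SE = SL - TL - NL + DI - DT = 155 - 44 - 55 + 21 - 14 = 63

63 dB


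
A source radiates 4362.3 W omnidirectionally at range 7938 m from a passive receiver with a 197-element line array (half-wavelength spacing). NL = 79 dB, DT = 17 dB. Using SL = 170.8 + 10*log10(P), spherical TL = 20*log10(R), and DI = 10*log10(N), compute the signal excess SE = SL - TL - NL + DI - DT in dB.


56.15 dB


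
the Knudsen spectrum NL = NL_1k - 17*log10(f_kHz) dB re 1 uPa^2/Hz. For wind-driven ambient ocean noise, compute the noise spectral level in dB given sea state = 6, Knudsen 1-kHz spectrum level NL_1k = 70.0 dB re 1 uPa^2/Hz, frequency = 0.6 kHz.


NL = NL_1k - 17*log10(f_kHz) = 70.0 - 17*log10(0.6) = 70.0 - (-3.77) = 73.77

73.77 dB


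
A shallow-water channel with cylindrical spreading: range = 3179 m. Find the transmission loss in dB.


TL = 10*log10(3179) = 35.02

35.02 dB


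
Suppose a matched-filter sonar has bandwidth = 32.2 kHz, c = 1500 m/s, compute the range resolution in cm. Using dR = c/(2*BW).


dR = c/(2*BW) = 1500 / (2 * 32.2e3) = 0.0233 m = 2.33 cm

2.33 cm


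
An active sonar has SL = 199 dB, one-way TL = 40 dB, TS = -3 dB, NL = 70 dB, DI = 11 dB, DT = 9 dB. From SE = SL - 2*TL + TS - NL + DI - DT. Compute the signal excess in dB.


SE = SL - 2*TL + TS - NL + DI - DT = 199 - 2*40 + (-3) - 70 + 11 - 9 = 48

48 dB


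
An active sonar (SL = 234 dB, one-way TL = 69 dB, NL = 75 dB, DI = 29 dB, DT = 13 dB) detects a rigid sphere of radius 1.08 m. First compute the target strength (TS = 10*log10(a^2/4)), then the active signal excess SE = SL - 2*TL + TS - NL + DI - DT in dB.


Step 1: TS = 10*log10(1.08^2/4) = -5.35 dB
Step 2: SE = SL - 2*TL + TS - NL + DI - DT = 234 - 2*69 + (-5.35) - 75 + 29 - 13 = 31.65

31.65 dB


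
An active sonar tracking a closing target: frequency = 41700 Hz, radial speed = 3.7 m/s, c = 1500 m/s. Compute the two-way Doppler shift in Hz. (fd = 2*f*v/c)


205.72 Hz


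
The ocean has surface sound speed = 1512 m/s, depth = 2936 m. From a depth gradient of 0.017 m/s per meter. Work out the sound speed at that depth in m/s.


c = 1512 + 0.017 * 2936 = 1561.912

1561.912 m/s


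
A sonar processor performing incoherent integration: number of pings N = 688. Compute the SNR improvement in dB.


14.19 dB


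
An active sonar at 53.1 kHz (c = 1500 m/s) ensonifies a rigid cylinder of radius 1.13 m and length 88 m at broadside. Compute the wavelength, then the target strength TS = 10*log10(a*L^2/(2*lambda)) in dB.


Step 1: lambda = c/f = 1500/53100 = 0.02825 m
Step 2: TS = 10*log10(a*L^2/(2*lambda)) = 10*log10(1.13*88^2/(2*0.02825)) = 51.9

51.9 dB


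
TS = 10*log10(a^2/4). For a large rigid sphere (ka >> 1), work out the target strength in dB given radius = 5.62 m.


TS = 10*log10(5.62^2 / 4) = 10*log10(7.8961) = 8.97

8.97 dB


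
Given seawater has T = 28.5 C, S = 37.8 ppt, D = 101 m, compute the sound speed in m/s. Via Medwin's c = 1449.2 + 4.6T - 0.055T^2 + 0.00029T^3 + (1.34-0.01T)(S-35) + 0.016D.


c = 1449.2 + 4.6*28.5 - 0.055*28.5^2 + 0.00029*28.5^3 + (1.34 - 0.01*28.5)*(37.8 - 35) + 0.016*101 = 1546.91

1546.91 m/s


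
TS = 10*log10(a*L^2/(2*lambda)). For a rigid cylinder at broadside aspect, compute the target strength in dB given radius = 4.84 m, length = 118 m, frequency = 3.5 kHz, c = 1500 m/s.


lambda = 1500/3500 = 0.42857 m
TS = 10*log10(4.84*118^2/(2*0.42857)) = 48.96

48.96 dB


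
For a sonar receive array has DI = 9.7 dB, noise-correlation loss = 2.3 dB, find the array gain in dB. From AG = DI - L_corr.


AG = DI - L_corr = 9.7 - 2.3 = 7.4

7.4 dB


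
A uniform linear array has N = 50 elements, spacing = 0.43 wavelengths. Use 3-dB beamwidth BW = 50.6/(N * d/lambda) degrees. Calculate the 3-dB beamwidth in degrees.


BW = 50.6 / (50 * 0.43) = 50.6 / 21.5 = 2.35

2.35 deg


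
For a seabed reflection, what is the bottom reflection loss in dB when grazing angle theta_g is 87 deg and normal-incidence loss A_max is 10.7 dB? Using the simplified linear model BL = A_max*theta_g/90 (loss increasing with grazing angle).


BL = A_max * theta_g / 90 = 10.7 * 87 / 90 = 10.34

10.34 dB


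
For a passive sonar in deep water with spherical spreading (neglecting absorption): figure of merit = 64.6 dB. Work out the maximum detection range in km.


1.7 km


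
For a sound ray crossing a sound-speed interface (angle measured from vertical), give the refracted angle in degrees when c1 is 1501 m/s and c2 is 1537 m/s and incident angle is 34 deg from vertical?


34.93 deg


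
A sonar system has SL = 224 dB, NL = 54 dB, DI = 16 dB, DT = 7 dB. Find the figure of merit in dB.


179 dB


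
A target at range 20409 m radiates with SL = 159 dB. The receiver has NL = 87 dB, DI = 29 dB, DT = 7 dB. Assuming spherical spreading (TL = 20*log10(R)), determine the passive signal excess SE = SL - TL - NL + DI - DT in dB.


Step 1: TL = 20*log10(20409) = 86.2 dB
Step 2: SE = 159 - 86.2 - 87 + 29 - 7 = 7.8

7.8 dB


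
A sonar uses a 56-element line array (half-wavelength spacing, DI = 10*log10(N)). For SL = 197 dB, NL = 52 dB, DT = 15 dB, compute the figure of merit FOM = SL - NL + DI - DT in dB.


Step 1: DI = 10*log10(56) = 17.48 dB
Step 2: FOM = SL - NL + DI - DT = 197 - 52 + 17.48 - 15 = 147.48

147.48 dB


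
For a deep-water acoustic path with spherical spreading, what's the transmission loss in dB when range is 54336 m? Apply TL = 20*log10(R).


TL = 20*log10(54336) = 94.7

94.7 dB


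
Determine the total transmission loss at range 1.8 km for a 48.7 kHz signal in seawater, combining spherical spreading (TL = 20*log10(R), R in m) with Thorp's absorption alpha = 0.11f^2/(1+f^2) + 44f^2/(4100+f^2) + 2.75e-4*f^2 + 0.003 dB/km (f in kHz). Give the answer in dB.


Step 1 (Thorp): alpha = 0.11*2371.69/(1+2371.69) + 44*2371.69/(4100+2371.69) + 2.75e-4*2371.69 + 0.003 = 16.8899 dB/km
Step 2: TL_spread = 20*log10(1800) = 65.11 dB
Step 3: TL_abs = alpha*R = 16.8899 * 1.8 = 30.4 dB
Step 4: TL_total = 65.11 + 30.4 = 95.51

95.51 dB


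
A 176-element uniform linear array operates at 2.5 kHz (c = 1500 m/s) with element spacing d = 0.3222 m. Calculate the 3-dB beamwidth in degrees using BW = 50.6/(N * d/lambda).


Step 1: lambda = 1500/2500 = 0.6 m
Step 2: d/lambda = 0.3222/0.6 = 0.537
Step 3: BW = 50.6/(N * d/lambda) = 50.6/(176 * 0.537) = 0.54

0.54 deg


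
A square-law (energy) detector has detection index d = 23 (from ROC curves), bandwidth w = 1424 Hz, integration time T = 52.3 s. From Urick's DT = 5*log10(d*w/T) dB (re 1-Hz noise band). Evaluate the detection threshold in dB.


DT = 5*log10(d*w/T) = 5*log10(23 * 1424 / 52.3) = 5*log10(626.23) = 13.98

13.98 dB


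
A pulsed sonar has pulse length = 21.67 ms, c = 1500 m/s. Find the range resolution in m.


dR = c*tau/2 = 1500 * 21.67e-3 / 2 = 16.2525

16.2525 m


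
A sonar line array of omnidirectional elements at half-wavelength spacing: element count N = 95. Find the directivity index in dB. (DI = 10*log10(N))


DI = 10*log10(95) = 19.78

19.78 dB


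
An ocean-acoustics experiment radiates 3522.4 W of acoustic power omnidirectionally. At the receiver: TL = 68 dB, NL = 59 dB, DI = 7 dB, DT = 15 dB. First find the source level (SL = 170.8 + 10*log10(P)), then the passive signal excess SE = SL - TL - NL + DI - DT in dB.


Step 1: SL = 170.8 + 10*log10(3522.4) = 206.27 dB
Step 2: SE = SL - TL - NL + DI - DT = 206.27 - 68 - 59 + 7 - 15 = 71.27

71.27 dB


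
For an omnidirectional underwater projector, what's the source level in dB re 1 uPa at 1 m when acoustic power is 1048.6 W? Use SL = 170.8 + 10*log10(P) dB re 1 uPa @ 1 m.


SL = 170.8 + 10*log10(1048.6) = 170.8 + 30.21 = 201.01

201.01 dB


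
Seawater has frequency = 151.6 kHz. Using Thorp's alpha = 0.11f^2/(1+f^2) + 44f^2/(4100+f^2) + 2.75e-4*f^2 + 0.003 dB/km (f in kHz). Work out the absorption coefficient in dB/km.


f^2 = 22982.56
alpha = 0.11*22982.56/(1+22982.56) + 44*22982.56/(4100+22982.56) + 2.75e-4*22982.56 + 0.003 = 43.772

43.772 dB/km


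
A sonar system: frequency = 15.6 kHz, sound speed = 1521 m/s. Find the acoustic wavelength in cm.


lambda = c/f = 1521 / 15600 = 0.0975 m = 9.75 cm

9.75 cm


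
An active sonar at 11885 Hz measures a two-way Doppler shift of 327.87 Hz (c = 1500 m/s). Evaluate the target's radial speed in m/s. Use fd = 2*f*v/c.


From fd = 2*f*v/c, v = c*fd/(2*f) = 1500 * 327.87 / (2*11885) = 20.69

20.69 m/s


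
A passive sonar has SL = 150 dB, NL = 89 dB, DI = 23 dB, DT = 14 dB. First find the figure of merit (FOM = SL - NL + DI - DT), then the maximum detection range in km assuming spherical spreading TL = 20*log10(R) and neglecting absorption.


Step 1: FOM = SL - NL + DI - DT = 150 - 89 + 23 - 14 = 70 dB
Step 2: at max range FOM = TL = 20*log10(R), so R = 10^(70/20) = 3162.28 m = 3.16 km

3.16 km


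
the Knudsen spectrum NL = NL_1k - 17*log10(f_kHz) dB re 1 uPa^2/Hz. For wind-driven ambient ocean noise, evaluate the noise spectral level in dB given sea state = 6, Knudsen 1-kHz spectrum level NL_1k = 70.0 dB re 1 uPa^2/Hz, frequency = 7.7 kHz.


NL = NL_1k - 17*log10(f_kHz) = 70.0 - 17*log10(7.7) = 70.0 - (15.07) = 54.93

54.93 dB


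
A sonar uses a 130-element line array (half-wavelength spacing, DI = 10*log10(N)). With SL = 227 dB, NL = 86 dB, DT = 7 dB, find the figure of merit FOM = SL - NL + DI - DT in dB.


Step 1: DI = 10*log10(130) = 21.14 dB
Step 2: FOM = SL - NL + DI - DT = 227 - 86 + 21.14 - 7 = 155.14

155.14 dB


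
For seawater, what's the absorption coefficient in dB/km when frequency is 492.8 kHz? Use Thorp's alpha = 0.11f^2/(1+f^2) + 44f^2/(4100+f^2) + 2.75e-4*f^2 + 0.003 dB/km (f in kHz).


f^2 = 242851.84
alpha = 0.11*242851.84/(1+242851.84) + 44*242851.84/(4100+242851.84) + 2.75e-4*242851.84 + 0.003 = 110.167

110.167 dB/km


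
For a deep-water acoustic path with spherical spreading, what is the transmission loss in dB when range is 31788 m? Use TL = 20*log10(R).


TL = 20*log10(31788) = 90.05

90.05 dB


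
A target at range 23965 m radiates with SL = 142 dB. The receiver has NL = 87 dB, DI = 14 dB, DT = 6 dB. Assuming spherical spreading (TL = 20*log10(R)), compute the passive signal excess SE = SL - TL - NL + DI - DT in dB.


Step 1: TL = 20*log10(23965) = 87.59 dB
Step 2: SE = 142 - 87.59 - 87 + 14 - 6 = -24.59

-24.59 dB


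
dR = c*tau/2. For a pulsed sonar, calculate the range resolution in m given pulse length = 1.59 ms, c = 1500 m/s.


dR = c*tau/2 = 1500 * 1.59e-3 / 2 = 1.1925

1.1925 m


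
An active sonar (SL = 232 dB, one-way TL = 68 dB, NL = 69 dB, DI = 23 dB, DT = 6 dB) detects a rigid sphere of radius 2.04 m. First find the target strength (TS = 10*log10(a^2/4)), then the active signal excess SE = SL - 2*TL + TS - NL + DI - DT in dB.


Step 1: TS = 10*log10(2.04^2/4) = 0.17 dB
Step 2: SE = SL - 2*TL + TS - NL + DI - DT = 232 - 2*68 + (0.17) - 69 + 23 - 6 = 44.17

44.17 dB


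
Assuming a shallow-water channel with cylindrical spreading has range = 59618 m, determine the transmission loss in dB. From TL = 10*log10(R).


47.75 dB


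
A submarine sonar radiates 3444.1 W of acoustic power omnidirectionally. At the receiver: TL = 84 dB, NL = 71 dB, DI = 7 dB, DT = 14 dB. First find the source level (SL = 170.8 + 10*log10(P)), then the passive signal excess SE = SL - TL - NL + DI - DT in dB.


Step 1: SL = 170.8 + 10*log10(3444.1) = 206.17 dB
Step 2: SE = SL - TL - NL + DI - DT = 206.17 - 84 - 71 + 7 - 14 = 44.17

44.17 dB


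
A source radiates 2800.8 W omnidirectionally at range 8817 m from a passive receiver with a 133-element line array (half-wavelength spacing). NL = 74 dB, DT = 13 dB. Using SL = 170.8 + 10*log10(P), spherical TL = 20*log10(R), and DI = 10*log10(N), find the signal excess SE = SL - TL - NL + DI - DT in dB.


60.6 dB


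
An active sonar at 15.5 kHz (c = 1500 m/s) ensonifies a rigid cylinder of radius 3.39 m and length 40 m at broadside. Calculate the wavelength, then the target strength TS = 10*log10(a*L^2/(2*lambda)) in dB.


Step 1: lambda = c/f = 1500/15500 = 0.09677 m
Step 2: TS = 10*log10(a*L^2/(2*lambda)) = 10*log10(3.39*40^2/(2*0.09677)) = 44.48

44.48 dB


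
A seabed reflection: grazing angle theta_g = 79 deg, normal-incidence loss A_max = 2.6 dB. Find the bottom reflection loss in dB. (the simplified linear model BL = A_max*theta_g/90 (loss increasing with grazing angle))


2.28 dB


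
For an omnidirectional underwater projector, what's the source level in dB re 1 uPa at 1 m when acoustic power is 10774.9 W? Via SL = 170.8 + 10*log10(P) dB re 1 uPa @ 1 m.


SL = 170.8 + 10*log10(10774.9) = 170.8 + 40.32 = 211.12

211.12 dB


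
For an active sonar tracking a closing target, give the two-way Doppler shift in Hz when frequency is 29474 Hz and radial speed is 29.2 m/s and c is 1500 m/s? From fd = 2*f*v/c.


1147.52 Hz


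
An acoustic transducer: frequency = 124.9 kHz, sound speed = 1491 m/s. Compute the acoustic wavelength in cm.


lambda = c/f = 1491 / 124900 = 0.0119 m = 1.19 cm

1.19 cm


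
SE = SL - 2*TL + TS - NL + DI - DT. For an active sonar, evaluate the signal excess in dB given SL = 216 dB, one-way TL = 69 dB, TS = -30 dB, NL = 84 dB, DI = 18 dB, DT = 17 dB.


-35 dB


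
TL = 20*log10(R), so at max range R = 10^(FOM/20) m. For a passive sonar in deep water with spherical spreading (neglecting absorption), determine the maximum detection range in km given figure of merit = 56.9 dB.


At max range FOM = TL, so 20*log10(R) = 56.9
R = 10^(56.9/20) = 699.84 m = 0.7 km

0.7 km


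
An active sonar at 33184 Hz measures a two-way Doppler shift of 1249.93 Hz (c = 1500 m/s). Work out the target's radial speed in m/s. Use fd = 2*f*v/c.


From fd = 2*f*v/c, v = c*fd/(2*f) = 1500 * 1249.93 / (2*33184) = 28.25

28.25 m/s


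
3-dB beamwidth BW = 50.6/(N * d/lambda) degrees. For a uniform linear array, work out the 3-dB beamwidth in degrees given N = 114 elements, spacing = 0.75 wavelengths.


BW = 50.6 / (114 * 0.75) = 50.6 / 85.5 = 0.59

0.59 deg


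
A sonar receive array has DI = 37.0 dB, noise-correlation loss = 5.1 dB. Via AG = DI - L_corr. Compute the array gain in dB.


AG = DI - L_corr = 37.0 - 5.1 = 31.9

31.9 dB


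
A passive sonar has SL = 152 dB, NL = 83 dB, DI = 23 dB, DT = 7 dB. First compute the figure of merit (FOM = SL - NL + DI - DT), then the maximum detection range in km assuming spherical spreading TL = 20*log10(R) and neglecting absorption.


Step 1: FOM = SL - NL + DI - DT = 152 - 83 + 23 - 7 = 85 dB
Step 2: at max range FOM = TL = 20*log10(R), so R = 10^(85/20) = 17782.79 m = 17.78 km

17.78 km


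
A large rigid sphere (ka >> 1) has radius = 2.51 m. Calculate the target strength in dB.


TS = 10*log10(2.51^2 / 4) = 10*log10(1.575025) = 1.97

1.97 dB


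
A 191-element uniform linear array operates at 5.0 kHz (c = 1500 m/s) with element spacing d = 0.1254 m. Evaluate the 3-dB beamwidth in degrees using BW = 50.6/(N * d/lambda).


Step 1: lambda = 1500/5000 = 0.3 m
Step 2: d/lambda = 0.1254/0.3 = 0.418
Step 3: BW = 50.6/(N * d/lambda) = 50.6/(191 * 0.418) = 0.63

0.63 deg


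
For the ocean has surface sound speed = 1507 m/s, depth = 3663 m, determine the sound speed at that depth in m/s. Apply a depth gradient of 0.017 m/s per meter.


1569.271 m/s


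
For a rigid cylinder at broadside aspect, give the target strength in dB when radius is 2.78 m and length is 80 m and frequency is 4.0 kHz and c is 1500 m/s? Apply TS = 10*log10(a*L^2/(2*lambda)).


lambda = 1500/4000 = 0.375 m
TS = 10*log10(2.78*80^2/(2*0.375)) = 43.75

43.75 dB


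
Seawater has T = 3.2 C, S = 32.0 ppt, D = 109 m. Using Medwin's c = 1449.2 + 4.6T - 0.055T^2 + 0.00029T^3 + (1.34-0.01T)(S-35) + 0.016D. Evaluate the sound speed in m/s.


c = 1449.2 + 4.6*3.2 - 0.055*3.2^2 + 0.00029*3.2^3 + (1.34 - 0.01*3.2)*(32.0 - 35) + 0.016*109 = 1461.19

1461.19 m/s


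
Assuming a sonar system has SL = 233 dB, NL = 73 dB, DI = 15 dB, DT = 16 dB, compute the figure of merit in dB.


159 dB


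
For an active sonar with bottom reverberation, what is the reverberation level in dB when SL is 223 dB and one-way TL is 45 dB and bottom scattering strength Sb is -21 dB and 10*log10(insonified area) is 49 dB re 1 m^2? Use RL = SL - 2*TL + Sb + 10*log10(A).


RL = SL - 2*TL + Sb + 10*log10(A) = 223 - 2*45 + (-21) + 49 = 161

161 dB


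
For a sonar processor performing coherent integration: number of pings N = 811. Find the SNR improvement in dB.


29.09 dB


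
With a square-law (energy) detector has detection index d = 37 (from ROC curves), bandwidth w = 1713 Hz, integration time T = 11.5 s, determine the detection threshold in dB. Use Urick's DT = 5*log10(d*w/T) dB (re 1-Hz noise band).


DT = 5*log10(d*w/T) = 5*log10(37 * 1713 / 11.5) = 5*log10(5511.39) = 18.71

18.71 dB


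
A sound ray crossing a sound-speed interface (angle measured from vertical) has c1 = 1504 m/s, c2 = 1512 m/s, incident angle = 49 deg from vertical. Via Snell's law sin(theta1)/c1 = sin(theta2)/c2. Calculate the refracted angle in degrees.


49.35 deg


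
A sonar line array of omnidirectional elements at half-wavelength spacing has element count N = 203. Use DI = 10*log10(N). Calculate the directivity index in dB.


DI = 10*log10(203) = 23.07

23.07 dB


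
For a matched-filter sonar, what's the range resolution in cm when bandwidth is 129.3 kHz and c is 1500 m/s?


dR = c/(2*BW) = 1500 / (2 * 129.3e3) = 0.0058 m = 0.58 cm

0.58 cm


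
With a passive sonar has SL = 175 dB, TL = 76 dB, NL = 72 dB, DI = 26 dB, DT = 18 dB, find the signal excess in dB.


35 dB


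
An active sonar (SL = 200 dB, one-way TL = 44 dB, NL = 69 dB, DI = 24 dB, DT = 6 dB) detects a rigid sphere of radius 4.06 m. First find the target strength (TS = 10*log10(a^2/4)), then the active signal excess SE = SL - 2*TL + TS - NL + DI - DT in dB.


Step 1: TS = 10*log10(4.06^2/4) = 6.15 dB
Step 2: SE = SL - 2*TL + TS - NL + DI - DT = 200 - 2*44 + (6.15) - 69 + 24 - 6 = 67.15

67.15 dB


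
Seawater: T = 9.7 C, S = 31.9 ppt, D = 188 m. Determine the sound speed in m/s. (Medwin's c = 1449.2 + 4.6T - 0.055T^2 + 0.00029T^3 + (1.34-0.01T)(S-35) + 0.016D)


c = 1449.2 + 4.6*9.7 - 0.055*9.7^2 + 0.00029*9.7^3 + (1.34 - 0.01*9.7)*(31.9 - 35) + 0.016*188 = 1488.06

1488.06 m/s


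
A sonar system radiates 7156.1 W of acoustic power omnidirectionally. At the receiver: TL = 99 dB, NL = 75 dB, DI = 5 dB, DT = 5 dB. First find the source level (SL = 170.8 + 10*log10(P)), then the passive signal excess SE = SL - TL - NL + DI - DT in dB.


Step 1: SL = 170.8 + 10*log10(7156.1) = 209.35 dB
Step 2: SE = SL - TL - NL + DI - DT = 209.35 - 99 - 75 + 5 - 5 = 35.35

35.35 dB


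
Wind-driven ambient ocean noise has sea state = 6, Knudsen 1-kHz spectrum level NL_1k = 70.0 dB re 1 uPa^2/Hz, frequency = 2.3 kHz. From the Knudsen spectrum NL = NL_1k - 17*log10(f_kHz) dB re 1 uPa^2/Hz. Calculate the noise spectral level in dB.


NL = NL_1k - 17*log10(f_kHz) = 70.0 - 17*log10(2.3) = 70.0 - (6.15) = 63.85

63.85 dB


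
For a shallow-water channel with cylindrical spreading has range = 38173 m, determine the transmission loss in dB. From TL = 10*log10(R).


TL = 10*log10(38173) = 45.82

45.82 dB


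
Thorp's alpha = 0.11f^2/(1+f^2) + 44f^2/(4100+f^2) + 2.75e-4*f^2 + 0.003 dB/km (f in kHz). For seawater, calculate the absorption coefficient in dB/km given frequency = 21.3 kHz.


4.621 dB/km


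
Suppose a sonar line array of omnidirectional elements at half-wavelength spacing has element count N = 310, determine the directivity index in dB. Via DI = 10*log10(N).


24.91 dB


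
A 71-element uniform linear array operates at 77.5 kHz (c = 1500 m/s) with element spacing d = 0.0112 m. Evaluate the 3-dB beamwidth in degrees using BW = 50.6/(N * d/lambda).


Step 1: lambda = 1500/77500 = 0.01935 m
Step 2: d/lambda = 0.0112/0.01935 = 0.5788
Step 3: BW = 50.6/(N * d/lambda) = 50.6/(71 * 0.5788) = 1.23

1.23 deg


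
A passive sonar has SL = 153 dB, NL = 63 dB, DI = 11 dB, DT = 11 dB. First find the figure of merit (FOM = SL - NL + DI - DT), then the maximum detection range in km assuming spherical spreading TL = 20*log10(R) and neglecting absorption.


Step 1: FOM = SL - NL + DI - DT = 153 - 63 + 11 - 11 = 90 dB
Step 2: at max range FOM = TL = 20*log10(R), so R = 10^(90/20) = 31622.78 m = 31.62 km

31.62 km


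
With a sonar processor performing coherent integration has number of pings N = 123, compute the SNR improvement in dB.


20.9 dB


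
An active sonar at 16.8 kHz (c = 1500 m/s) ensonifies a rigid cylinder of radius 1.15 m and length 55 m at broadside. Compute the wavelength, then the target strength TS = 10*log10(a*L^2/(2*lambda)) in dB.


Step 1: lambda = c/f = 1500/16800 = 0.08929 m
Step 2: TS = 10*log10(a*L^2/(2*lambda)) = 10*log10(1.15*55^2/(2*0.08929)) = 42.9

42.9 dB


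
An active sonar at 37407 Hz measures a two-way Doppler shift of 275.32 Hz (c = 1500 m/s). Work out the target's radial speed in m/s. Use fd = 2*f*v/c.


From fd = 2*f*v/c, v = c*fd/(2*f) = 1500 * 275.32 / (2*37407) = 5.52

5.52 m/s


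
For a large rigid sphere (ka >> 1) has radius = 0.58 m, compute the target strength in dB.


TS = 10*log10(0.58^2 / 4) = 10*log10(0.0841) = -10.75

-10.75 dB


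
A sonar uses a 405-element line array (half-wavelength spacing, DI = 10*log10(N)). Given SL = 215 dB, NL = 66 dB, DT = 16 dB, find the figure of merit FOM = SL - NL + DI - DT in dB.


159.07 dB


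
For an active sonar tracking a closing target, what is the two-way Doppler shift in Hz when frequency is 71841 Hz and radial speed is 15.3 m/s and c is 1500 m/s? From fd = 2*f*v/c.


1465.56 Hz


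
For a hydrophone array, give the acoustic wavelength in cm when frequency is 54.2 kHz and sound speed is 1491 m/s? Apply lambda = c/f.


lambda = c/f = 1491 / 54200 = 0.0275 m = 2.75 cm

2.75 cm


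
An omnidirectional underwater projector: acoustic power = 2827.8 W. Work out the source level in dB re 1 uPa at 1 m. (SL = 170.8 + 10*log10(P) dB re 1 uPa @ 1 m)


SL = 170.8 + 10*log10(2827.8) = 170.8 + 34.51 = 205.31

205.31 dB


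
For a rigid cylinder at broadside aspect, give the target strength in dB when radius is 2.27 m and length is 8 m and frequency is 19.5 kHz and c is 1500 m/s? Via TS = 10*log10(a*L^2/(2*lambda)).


lambda = 1500/19500 = 0.07692 m
TS = 10*log10(2.27*8^2/(2*0.07692)) = 29.75

29.75 dB


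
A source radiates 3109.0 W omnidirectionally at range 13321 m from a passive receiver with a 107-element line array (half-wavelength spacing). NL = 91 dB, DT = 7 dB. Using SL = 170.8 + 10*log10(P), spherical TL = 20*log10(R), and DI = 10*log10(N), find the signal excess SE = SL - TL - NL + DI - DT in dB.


Step 1: SL = 170.8 + 10*log10(3109.0) = 205.73 dB
Step 2: TL = 20*log10(13321) = 82.49 dB
Step 3: DI = 10*log10(107) = 20.29 dB
Step 4: SE = SL - TL - NL + DI - DT = 205.73 - 82.49 - 91 + 20.29 - 7 = 45.53

45.53 dB


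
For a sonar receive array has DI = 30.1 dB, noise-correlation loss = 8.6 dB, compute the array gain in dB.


AG = DI - L_corr = 30.1 - 8.6 = 21.5

21.5 dB


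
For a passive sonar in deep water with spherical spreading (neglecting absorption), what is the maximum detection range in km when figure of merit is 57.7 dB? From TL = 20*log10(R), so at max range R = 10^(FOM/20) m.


0.77 km


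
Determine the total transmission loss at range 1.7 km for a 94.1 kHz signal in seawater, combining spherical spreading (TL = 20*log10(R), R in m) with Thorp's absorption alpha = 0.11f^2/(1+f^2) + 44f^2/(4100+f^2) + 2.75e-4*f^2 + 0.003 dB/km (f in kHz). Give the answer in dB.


120.07 dB


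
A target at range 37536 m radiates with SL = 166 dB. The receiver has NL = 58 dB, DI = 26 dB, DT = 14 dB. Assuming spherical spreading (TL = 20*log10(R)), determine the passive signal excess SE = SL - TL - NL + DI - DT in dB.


Step 1: TL = 20*log10(37536) = 91.49 dB
Step 2: SE = 166 - 91.49 - 58 + 26 - 14 = 28.51

28.51 dB


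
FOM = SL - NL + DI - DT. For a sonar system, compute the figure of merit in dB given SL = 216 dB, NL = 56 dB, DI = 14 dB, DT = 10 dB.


FOM = SL - NL + DI - DT = 216 - 56 + 14 - 10 = 164

164 dB


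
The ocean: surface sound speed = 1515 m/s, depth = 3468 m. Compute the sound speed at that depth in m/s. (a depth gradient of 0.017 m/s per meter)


c = 1515 + 0.017 * 3468 = 1573.956

1573.956 m/s


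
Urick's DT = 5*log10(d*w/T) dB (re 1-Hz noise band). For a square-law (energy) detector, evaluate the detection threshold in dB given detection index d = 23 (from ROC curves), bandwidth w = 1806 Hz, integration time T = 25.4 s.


DT = 5*log10(d*w/T) = 5*log10(23 * 1806 / 25.4) = 5*log10(1635.35) = 16.07

16.07 dB


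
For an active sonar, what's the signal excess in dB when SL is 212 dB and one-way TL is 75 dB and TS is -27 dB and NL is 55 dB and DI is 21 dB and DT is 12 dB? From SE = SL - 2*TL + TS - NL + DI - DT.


SE = SL - 2*TL + TS - NL + DI - DT = 212 - 2*75 + (-27) - 55 + 21 - 12 = -11

-11 dB


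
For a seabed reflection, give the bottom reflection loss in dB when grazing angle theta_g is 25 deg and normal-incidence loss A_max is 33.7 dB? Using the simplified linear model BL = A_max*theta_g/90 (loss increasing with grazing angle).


BL = A_max * theta_g / 90 = 33.7 * 25 / 90 = 9.36

9.36 dB


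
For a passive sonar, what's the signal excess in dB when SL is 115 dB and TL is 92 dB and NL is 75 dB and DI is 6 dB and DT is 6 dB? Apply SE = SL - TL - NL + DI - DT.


SE = SL - TL - NL + DI - DT = 115 - 92 - 75 + 6 - 6 = -52

-52 dB


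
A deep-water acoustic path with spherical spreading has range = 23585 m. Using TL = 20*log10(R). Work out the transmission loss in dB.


TL = 20*log10(23585) = 87.45

87.45 dB


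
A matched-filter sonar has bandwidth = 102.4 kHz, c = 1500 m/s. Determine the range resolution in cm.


dR = c/(2*BW) = 1500 / (2 * 102.4e3) = 0.0073 m = 0.73 cm

0.73 cm


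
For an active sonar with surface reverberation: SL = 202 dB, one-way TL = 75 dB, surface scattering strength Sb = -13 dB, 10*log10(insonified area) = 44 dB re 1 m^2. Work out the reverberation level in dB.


RL = SL - 2*TL + Sb + 10*log10(A) = 202 - 2*75 + (-13) + 44 = 83

83 dB


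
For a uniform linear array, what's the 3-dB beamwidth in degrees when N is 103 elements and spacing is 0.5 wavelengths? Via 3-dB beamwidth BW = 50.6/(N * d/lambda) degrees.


0.98 deg


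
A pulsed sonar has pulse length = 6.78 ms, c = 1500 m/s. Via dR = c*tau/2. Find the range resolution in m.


dR = c*tau/2 = 1500 * 6.78e-3 / 2 = 5.085

5.085 m


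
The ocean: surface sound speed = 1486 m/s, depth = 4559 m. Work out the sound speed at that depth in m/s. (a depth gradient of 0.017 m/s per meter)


1563.503 m/s


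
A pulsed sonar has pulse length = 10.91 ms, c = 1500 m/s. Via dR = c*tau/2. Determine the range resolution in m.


8.1825 m


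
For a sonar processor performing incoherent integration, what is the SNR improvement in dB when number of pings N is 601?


Gain = 5*log10(601) = 13.89

13.89 dB


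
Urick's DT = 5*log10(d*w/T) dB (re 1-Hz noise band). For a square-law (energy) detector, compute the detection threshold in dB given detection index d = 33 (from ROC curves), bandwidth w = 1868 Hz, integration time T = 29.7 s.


DT = 5*log10(d*w/T) = 5*log10(33 * 1868 / 29.7) = 5*log10(2075.56) = 16.59

16.59 dB


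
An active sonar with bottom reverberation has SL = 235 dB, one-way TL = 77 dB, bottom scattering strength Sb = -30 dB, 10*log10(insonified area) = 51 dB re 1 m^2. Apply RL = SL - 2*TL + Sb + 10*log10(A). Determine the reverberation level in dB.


RL = SL - 2*TL + Sb + 10*log10(A) = 235 - 2*77 + (-30) + 51 = 102

102 dB


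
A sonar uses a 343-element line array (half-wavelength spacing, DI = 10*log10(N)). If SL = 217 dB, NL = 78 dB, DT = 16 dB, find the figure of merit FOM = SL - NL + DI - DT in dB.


Step 1: DI = 10*log10(343) = 25.35 dB
Step 2: FOM = SL - NL + DI - DT = 217 - 78 + 25.35 - 16 = 148.35

148.35 dB


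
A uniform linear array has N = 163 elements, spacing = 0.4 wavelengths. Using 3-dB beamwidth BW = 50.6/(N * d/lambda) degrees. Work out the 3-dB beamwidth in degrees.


0.78 deg


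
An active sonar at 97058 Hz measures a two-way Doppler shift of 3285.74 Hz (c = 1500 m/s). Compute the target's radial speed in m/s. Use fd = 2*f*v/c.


From fd = 2*f*v/c, v = c*fd/(2*f) = 1500 * 3285.74 / (2*97058) = 25.39

25.39 m/s


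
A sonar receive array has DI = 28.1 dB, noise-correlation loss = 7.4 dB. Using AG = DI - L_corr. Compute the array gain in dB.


20.7 dB


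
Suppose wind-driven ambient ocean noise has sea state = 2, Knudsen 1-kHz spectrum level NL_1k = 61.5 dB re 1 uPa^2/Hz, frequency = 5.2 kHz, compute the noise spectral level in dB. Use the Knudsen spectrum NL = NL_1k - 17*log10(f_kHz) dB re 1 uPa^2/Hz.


49.33 dB


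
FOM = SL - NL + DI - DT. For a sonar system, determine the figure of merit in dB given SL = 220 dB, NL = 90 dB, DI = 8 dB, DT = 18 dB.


FOM = SL - NL + DI - DT = 220 - 90 + 8 - 18 = 120

120 dB


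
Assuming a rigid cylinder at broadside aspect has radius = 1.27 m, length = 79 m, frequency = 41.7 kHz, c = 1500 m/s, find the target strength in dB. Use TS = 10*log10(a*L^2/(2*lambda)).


lambda = 1500/41700 = 0.03597 m
TS = 10*log10(1.27*79^2/(2*0.03597)) = 50.42

50.42 dB


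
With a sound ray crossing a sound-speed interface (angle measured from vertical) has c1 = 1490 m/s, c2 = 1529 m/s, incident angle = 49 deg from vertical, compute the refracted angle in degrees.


sin(theta2) = (c2/c1)*sin(theta1) = (1529/1490)*sin(49 deg) = 0.77446
theta2 = arcsin(0.77446) = 50.76

50.76 deg


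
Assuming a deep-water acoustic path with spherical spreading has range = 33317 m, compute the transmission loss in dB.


TL = 20*log10(33317) = 90.45

90.45 dB


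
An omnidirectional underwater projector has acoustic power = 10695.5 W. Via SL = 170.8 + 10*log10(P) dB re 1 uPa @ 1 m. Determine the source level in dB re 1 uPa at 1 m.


SL = 170.8 + 10*log10(10695.5) = 170.8 + 40.29 = 211.09

211.09 dB


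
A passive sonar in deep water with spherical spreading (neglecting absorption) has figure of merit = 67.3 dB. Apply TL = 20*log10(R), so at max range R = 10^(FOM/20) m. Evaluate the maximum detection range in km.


2.32 km


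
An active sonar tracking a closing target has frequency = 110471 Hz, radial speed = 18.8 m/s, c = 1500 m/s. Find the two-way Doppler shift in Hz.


fd = 2*f*v/c = 2 * 110471 * 18.8 / 1500 = 2769.14

2769.14 Hz


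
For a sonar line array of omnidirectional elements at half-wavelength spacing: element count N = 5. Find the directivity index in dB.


6.99 dB


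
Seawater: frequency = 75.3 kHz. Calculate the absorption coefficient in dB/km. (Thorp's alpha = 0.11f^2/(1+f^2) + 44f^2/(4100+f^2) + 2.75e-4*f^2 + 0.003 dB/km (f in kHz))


27.208 dB/km


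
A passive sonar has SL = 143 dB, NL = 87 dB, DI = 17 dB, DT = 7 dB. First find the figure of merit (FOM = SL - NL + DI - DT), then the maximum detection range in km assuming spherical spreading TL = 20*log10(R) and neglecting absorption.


Step 1: FOM = SL - NL + DI - DT = 143 - 87 + 17 - 7 = 66 dB
Step 2: at max range FOM = TL = 20*log10(R), so R = 10^(66/20) = 1995.26 m = 2.0 km

2.0 km


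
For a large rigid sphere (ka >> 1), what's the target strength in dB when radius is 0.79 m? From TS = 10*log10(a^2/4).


-8.07 dB


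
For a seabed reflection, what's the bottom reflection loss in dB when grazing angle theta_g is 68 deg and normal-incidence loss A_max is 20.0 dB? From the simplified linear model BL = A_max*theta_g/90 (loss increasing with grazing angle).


BL = A_max * theta_g / 90 = 20.0 * 68 / 90 = 15.11

15.11 dB


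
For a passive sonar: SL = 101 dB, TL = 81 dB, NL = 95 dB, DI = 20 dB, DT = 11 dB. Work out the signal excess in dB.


SE = SL - TL - NL + DI - DT = 101 - 81 - 95 + 20 - 11 = -66

-66 dB


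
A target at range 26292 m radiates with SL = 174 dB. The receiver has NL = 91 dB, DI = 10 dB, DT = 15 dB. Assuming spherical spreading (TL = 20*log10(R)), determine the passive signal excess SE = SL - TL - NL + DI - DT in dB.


Step 1: TL = 20*log10(26292) = 88.4 dB
Step 2: SE = 174 - 88.4 - 91 + 10 - 15 = -10.4

-10.4 dB


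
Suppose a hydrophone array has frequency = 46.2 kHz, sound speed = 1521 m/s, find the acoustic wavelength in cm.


3.29 cm


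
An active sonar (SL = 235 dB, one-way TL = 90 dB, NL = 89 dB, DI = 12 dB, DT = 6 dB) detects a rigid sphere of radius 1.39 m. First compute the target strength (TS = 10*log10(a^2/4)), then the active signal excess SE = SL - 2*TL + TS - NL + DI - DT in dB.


Step 1: TS = 10*log10(1.39^2/4) = -3.16 dB
Step 2: SE = SL - 2*TL + TS - NL + DI - DT = 235 - 2*90 + (-3.16) - 89 + 12 - 6 = -31.16

-31.16 dB


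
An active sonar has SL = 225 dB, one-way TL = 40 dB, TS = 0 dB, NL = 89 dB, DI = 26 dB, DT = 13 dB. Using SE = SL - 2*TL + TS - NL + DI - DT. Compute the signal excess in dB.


69 dB
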